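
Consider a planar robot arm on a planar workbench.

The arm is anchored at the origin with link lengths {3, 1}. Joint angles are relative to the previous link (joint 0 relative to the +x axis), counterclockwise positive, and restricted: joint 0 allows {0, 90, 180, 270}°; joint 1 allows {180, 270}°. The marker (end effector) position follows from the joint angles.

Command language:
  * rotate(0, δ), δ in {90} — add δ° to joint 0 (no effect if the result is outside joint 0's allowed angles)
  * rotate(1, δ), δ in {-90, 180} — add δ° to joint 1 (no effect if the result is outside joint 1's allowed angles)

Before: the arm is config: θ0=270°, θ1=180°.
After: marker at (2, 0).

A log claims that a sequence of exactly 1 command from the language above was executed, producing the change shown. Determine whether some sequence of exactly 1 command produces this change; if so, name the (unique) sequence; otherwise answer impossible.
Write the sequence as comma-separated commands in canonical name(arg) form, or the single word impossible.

rotate(0, 90)

t0: config: θ0=270°, θ1=180°
t=1 rotate(0, 90) ⇒ config: θ0=0°, θ1=180°
no rival 1-sequence matches.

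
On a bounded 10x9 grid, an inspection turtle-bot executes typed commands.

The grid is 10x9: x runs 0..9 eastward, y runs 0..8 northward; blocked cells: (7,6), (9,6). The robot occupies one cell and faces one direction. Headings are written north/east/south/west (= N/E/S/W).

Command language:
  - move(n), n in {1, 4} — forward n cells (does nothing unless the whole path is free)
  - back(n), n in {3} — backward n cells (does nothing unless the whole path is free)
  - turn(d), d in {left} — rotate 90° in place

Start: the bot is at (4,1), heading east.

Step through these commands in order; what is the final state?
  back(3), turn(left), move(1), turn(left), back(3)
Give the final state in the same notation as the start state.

from: at (4,1), heading east
step 1 (back(3)): at (1,1), heading east
step 2 (turn(left)): at (1,1), heading north
step 3 (move(1)): at (1,2), heading north
step 4 (turn(left)): at (1,2), heading west
step 5 (back(3)): at (4,2), heading west

at (4,2), heading west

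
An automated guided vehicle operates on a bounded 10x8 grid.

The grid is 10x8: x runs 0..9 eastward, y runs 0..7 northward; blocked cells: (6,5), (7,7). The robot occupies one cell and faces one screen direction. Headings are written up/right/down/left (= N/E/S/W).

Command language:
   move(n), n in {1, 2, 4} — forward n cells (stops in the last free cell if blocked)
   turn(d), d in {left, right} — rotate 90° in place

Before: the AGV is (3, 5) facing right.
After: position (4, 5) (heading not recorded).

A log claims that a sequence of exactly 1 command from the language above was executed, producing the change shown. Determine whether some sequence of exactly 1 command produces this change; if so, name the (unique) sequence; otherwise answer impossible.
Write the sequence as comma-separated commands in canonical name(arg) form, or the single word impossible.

move(1)

initial: (3, 5) facing right
t=1 move(1) ⇒ (4, 5) facing right
all 5 alternatives checked — unique.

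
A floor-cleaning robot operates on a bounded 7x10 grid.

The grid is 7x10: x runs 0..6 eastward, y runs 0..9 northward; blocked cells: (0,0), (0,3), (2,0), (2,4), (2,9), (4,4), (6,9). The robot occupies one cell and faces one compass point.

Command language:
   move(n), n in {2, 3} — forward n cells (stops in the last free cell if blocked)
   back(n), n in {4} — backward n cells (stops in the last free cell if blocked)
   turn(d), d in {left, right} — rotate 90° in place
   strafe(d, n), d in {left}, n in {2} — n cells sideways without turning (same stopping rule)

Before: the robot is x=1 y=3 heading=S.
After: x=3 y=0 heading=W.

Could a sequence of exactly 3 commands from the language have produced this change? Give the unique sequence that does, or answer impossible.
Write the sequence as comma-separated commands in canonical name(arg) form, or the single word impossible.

key: cell and facing (now W) both changed — the 3 commands mix motion and turning
from: x=1 y=3 heading=S
[1] after strafe(left, 2): x=3 y=3 heading=S
[2] after move(3): x=3 y=0 heading=S
[3] after turn(right): x=3 y=0 heading=W
no rival 3-sequence matches.

strafe(left, 2), move(3), turn(right)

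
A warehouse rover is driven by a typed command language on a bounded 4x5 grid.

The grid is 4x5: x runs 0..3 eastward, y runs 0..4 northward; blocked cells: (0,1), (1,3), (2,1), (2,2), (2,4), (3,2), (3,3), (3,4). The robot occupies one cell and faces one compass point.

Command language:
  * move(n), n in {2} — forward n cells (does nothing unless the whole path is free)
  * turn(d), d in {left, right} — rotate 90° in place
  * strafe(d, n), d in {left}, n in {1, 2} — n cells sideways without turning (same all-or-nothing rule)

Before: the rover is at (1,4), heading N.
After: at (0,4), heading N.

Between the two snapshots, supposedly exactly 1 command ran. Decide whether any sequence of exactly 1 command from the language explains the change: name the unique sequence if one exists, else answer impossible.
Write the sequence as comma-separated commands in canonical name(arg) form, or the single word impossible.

strafe(left, 1)

key: heading stays N — the single command does not turn
begin: at (1,4), heading N
1. strafe(left, 1) → at (0,4), heading N
no rival 1-sequence matches.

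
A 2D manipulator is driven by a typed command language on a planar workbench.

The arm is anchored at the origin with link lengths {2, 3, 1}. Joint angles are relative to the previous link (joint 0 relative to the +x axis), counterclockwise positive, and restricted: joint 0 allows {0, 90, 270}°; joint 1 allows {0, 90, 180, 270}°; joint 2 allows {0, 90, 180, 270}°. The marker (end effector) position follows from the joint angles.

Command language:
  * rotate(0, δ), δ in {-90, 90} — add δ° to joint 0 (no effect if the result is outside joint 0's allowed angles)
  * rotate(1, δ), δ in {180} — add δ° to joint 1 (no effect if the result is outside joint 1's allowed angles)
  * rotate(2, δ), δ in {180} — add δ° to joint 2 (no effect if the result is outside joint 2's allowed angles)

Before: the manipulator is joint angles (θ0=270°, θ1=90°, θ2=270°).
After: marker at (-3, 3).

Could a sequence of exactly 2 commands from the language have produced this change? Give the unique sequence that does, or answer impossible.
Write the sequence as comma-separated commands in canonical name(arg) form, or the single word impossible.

initial: joint angles (θ0=270°, θ1=90°, θ2=270°)
t=1 rotate(0, 90) ⇒ joint angles (θ0=0°, θ1=90°, θ2=270°)
t=2 rotate(0, 90) ⇒ joint angles (θ0=90°, θ1=90°, θ2=270°)
uniquely the one of 16 2-step routes that fits.

rotate(0, 90), rotate(0, 90)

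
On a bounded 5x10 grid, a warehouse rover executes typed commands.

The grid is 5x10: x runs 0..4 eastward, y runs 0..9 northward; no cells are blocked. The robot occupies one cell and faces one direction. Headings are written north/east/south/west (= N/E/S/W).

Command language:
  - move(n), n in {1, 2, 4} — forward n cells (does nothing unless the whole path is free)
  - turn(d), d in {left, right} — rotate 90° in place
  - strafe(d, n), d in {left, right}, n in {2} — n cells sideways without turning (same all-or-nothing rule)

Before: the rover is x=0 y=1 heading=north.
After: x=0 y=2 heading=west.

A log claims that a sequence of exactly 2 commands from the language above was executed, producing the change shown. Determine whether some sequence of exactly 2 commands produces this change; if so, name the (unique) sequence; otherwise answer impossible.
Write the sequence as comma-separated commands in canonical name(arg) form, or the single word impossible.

key: cell and facing (now W) both changed — the 2 commands mix motion and turning
from: x=0 y=1 heading=north
t=1 move(1) ⇒ x=0 y=2 heading=north
t=2 turn(left) ⇒ x=0 y=2 heading=west
no other 2-command option fits: unique.

move(1), turn(left)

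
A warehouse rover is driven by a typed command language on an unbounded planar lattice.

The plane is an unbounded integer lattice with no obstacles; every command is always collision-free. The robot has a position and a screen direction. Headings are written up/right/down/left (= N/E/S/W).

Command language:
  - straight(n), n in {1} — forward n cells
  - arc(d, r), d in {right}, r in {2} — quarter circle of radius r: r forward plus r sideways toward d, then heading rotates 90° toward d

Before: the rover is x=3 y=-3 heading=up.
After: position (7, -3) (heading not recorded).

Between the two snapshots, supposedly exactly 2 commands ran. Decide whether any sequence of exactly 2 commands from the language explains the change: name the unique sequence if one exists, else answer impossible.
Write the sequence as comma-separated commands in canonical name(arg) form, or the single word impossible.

start: x=3 y=-3 heading=up
[1] after arc(right, 2): x=5 y=-1 heading=right
[2] after arc(right, 2): x=7 y=-3 heading=down
no other 2-command option fits: unique.

arc(right, 2), arc(right, 2)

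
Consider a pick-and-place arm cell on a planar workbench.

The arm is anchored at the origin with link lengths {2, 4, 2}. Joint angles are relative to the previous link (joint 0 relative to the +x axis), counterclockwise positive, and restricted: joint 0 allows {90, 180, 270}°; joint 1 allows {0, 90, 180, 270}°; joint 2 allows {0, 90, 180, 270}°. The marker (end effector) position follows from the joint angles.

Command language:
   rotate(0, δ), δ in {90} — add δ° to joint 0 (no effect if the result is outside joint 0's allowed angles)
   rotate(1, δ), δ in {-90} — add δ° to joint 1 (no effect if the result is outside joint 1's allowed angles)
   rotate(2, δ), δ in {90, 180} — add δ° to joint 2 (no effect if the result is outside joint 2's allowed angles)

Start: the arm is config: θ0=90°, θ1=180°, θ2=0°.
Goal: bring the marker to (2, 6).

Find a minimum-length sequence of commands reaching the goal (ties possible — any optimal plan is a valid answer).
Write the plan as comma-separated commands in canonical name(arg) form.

rotate(1, -90), rotate(1, -90), rotate(2, 180), rotate(2, 90)

start: config: θ0=90°, θ1=180°, θ2=0°
t=1 rotate(1, -90) ⇒ config: θ0=90°, θ1=90°, θ2=0°
t=2 rotate(1, -90) ⇒ config: θ0=90°, θ1=0°, θ2=0°
t=3 rotate(2, 180) ⇒ config: θ0=90°, θ1=0°, θ2=180°
t=4 rotate(2, 90) ⇒ config: θ0=90°, θ1=0°, θ2=270°
minimal: 4 command(s), checked below 4.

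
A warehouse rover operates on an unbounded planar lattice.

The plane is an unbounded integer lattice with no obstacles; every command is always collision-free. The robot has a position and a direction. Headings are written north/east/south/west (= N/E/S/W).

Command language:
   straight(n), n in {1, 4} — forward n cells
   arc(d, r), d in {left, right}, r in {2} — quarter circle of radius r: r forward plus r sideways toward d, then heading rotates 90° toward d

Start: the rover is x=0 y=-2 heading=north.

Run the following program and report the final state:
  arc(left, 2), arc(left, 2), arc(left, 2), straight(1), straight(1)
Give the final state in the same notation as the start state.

x=0 y=-4 heading=east

start: x=0 y=-2 heading=north
step 1 (arc(left, 2)): x=-2 y=0 heading=west
step 2 (arc(left, 2)): x=-4 y=-2 heading=south
step 3 (arc(left, 2)): x=-2 y=-4 heading=east
step 4 (straight(1)): x=-1 y=-4 heading=east
step 5 (straight(1)): x=0 y=-4 heading=east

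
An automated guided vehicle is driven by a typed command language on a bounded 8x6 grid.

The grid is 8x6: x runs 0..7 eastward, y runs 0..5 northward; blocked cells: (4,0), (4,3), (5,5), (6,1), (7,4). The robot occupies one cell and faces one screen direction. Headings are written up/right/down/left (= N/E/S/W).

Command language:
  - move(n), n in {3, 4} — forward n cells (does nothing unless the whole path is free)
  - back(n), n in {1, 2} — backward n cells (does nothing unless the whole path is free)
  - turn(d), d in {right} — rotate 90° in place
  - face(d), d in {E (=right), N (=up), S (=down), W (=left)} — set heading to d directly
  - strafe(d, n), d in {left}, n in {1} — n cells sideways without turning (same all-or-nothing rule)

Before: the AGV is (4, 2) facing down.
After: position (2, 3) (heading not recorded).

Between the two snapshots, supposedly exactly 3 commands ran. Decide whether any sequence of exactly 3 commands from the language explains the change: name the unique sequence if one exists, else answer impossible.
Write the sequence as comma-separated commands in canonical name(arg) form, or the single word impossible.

key: running strafe(left, 1) before face(E) would end elsewhere — order is forced
start: (4, 2) facing down
[1] after face(E): (4, 2) facing right
[2] after back(2): (2, 2) facing right
[3] after strafe(left, 1): (2, 3) facing right
uniquely the one of 1000 3-step routes that fits.

face(E), back(2), strafe(left, 1)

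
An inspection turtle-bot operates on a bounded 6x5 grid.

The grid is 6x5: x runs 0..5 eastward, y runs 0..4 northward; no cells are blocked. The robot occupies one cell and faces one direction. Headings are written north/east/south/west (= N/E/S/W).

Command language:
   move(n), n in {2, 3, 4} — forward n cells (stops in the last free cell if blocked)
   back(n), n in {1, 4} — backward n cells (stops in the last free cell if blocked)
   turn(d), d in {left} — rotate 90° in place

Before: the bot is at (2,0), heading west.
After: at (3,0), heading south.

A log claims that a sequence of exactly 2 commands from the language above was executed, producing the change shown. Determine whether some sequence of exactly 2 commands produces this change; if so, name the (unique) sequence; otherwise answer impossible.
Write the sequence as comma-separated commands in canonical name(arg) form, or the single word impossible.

back(1), turn(left)

key: cell and facing (now S) both changed — the 2 commands mix motion and turning
from: at (2,0), heading west
step 1 (back(1)): at (3,0), heading west
step 2 (turn(left)): at (3,0), heading south
uniquely the one of 36 2-step routes that fits.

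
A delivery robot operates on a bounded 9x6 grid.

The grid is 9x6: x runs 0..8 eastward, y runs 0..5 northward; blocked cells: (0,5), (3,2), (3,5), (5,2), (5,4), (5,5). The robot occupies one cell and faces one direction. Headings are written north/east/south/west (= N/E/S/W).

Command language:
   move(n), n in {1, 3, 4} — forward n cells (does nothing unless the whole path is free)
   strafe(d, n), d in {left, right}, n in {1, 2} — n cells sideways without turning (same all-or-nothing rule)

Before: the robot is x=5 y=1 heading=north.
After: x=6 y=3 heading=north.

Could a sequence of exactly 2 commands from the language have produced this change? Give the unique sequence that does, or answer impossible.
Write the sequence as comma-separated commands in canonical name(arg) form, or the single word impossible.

impossible

all 49 sequences checked — none match.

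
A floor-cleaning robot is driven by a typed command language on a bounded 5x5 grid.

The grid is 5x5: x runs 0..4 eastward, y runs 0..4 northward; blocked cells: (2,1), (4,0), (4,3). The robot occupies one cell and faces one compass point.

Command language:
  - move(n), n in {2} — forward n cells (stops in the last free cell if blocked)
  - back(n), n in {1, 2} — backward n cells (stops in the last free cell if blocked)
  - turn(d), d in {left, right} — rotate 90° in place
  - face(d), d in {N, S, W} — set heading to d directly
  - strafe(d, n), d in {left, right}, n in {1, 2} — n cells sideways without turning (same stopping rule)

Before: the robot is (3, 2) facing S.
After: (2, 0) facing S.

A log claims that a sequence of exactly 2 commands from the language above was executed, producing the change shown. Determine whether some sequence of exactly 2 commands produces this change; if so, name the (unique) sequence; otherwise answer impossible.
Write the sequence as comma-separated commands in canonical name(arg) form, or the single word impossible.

move(2), strafe(right, 1)

key: order matters: swapping move(2) and strafe(right, 1) lands elsewhere
start: (3, 2) facing S
t=1 move(2) ⇒ (3, 0) facing S
t=2 strafe(right, 1) ⇒ (2, 0) facing S
uniquely the one of 144 2-step routes that fits.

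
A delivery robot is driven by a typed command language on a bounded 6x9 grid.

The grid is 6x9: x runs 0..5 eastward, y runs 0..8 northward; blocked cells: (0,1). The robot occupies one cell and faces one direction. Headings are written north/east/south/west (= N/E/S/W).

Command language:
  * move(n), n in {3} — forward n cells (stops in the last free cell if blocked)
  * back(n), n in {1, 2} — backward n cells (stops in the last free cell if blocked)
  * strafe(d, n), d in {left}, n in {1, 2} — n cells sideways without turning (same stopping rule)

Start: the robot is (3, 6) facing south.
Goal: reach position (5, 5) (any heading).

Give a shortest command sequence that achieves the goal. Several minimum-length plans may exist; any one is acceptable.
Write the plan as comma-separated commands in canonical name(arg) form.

begin: (3, 6) facing south
[1] after move(3): (3, 3) facing south
[2] after strafe(left, 2): (5, 3) facing south
[3] after back(2): (5, 5) facing south
minimal: 3 command(s), checked below 3.

move(3), strafe(left, 2), back(2)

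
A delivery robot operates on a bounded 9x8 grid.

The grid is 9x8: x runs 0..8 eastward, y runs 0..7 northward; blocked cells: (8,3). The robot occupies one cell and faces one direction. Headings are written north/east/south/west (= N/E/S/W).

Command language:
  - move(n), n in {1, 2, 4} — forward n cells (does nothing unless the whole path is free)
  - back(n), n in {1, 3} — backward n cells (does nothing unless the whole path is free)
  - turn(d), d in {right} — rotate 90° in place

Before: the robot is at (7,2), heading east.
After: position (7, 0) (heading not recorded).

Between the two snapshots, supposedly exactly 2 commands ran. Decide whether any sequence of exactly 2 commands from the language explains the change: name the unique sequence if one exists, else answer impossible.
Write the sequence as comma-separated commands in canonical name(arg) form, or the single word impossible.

turn(right), move(2)

key: running move(2) before turn(right) would end elsewhere — order is forced
begin: at (7,2), heading east
[1] after turn(right): at (7,2), heading south
[2] after move(2): at (7,0), heading south
all 36 alternatives checked — unique.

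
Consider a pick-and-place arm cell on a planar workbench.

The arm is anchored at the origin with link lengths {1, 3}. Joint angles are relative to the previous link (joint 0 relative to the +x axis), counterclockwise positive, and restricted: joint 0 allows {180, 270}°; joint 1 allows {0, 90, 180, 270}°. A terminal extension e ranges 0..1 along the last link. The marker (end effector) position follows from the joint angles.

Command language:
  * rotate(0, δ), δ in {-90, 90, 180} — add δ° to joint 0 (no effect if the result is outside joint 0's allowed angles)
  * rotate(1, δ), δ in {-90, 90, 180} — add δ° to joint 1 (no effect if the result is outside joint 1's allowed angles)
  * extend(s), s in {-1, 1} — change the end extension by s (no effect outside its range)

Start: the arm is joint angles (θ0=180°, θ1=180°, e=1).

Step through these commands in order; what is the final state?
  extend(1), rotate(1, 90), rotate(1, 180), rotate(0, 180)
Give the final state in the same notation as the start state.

joint angles (θ0=180°, θ1=90°, e=1)

begin: joint angles (θ0=180°, θ1=180°, e=1)
1. extend(1) → joint angles (θ0=180°, θ1=180°, e=1)
2. rotate(1, 90) → joint angles (θ0=180°, θ1=270°, e=1)
3. rotate(1, 180) → joint angles (θ0=180°, θ1=90°, e=1)
4. rotate(0, 180) → joint angles (θ0=180°, θ1=90°, e=1)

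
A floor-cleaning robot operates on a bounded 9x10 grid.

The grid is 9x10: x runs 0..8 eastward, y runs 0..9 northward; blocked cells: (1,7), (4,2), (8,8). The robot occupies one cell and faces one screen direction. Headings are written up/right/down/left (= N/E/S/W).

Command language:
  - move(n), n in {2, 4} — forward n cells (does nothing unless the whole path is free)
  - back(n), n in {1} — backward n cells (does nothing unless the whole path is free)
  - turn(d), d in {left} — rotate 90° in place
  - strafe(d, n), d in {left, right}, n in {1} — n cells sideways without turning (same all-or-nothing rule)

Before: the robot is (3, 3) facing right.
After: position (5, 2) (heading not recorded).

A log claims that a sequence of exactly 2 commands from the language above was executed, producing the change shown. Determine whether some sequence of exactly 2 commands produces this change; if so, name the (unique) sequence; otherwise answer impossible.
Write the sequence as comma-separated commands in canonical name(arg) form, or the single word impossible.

key: running strafe(right, 1) before move(2) would end elsewhere — order is forced
initial: (3, 3) facing right
[1] after move(2): (5, 3) facing right
[2] after strafe(right, 1): (5, 2) facing right
no rival 2-sequence matches.

move(2), strafe(right, 1)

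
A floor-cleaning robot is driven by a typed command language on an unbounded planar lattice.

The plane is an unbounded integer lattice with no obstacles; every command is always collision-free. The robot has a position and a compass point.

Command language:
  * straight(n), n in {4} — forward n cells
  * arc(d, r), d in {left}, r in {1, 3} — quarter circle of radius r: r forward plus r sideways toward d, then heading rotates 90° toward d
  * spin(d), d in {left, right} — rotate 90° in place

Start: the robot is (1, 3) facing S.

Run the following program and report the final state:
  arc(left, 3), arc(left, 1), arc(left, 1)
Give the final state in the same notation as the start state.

from: (1, 3) facing S
t=1 arc(left, 3) ⇒ (4, 0) facing E
t=2 arc(left, 1) ⇒ (5, 1) facing N
t=3 arc(left, 1) ⇒ (4, 2) facing W

(4, 2) facing W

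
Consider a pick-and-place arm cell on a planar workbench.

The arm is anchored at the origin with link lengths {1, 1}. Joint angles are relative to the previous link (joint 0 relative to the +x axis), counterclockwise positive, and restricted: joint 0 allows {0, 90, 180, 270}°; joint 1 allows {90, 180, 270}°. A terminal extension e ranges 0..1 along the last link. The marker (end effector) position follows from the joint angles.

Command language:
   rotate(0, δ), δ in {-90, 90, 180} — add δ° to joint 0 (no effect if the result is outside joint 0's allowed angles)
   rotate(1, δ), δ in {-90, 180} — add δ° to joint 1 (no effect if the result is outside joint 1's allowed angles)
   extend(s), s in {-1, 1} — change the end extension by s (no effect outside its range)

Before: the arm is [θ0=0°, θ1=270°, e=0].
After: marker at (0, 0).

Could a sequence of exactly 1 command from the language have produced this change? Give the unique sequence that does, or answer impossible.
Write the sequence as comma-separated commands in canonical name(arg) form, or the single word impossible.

rotate(1, -90)

initial: [θ0=0°, θ1=270°, e=0]
[1] after rotate(1, -90): [θ0=0°, θ1=180°, e=0]
uniquely the one of 7 1-step routes that fits.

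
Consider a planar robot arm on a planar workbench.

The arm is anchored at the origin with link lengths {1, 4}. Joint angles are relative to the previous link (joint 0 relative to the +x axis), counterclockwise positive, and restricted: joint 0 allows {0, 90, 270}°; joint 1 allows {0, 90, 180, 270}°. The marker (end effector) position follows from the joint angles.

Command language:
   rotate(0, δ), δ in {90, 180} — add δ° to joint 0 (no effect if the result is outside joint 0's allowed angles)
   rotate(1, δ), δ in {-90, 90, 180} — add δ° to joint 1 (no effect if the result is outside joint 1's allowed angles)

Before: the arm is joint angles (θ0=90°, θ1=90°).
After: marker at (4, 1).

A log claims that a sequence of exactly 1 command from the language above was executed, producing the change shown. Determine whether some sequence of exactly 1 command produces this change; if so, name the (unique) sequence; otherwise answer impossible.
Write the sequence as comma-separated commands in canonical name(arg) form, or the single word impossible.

start: joint angles (θ0=90°, θ1=90°)
[1] after rotate(1, 180): joint angles (θ0=90°, θ1=270°)
no rival 1-sequence matches.

rotate(1, 180)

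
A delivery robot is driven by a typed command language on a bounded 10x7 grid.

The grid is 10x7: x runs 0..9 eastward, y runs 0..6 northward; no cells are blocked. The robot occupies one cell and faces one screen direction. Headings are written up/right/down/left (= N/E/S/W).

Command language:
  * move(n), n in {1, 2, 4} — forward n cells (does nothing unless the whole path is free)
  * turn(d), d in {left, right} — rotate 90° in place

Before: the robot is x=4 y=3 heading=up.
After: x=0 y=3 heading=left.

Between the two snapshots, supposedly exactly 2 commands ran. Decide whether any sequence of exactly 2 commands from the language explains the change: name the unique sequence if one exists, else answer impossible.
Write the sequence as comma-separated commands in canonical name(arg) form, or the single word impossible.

turn(left), move(4)

key: running move(4) before turn(left) would end elsewhere — order is forced
initial: x=4 y=3 heading=up
step 1 (turn(left)): x=4 y=3 heading=left
step 2 (move(4)): x=0 y=3 heading=left
no rival 2-sequence matches.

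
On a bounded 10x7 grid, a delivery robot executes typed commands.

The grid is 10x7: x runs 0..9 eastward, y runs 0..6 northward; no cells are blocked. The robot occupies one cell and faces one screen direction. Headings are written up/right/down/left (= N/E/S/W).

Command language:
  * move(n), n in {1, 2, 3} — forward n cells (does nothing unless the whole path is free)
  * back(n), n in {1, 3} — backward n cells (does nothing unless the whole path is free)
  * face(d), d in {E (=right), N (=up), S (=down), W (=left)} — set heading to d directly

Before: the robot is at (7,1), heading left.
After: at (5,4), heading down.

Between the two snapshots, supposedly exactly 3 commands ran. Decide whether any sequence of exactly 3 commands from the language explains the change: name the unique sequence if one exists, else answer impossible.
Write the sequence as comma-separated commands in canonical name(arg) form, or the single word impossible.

key: cell and facing (now S) both changed — the 3 commands mix motion and turning
from: at (7,1), heading left
t=1 move(2) ⇒ at (5,1), heading left
t=2 face(S) ⇒ at (5,1), heading down
t=3 back(3) ⇒ at (5,4), heading down
no other 3-command option fits: unique.

move(2), face(S), back(3)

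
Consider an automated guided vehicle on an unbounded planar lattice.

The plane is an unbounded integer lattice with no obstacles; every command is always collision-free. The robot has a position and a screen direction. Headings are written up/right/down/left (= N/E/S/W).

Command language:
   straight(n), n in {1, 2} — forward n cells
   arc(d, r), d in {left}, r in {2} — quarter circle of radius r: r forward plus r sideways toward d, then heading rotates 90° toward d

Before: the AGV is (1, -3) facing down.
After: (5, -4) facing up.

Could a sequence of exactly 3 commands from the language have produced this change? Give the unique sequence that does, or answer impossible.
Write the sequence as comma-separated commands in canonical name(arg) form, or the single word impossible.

key: position moved to (5,-4) AND the heading swung to N — translation plus rotation needed
begin: (1, -3) facing down
[1] after straight(1): (1, -4) facing down
[2] after arc(left, 2): (3, -6) facing right
[3] after arc(left, 2): (5, -4) facing up
uniquely the one of 27 3-step routes that fits.

straight(1), arc(left, 2), arc(left, 2)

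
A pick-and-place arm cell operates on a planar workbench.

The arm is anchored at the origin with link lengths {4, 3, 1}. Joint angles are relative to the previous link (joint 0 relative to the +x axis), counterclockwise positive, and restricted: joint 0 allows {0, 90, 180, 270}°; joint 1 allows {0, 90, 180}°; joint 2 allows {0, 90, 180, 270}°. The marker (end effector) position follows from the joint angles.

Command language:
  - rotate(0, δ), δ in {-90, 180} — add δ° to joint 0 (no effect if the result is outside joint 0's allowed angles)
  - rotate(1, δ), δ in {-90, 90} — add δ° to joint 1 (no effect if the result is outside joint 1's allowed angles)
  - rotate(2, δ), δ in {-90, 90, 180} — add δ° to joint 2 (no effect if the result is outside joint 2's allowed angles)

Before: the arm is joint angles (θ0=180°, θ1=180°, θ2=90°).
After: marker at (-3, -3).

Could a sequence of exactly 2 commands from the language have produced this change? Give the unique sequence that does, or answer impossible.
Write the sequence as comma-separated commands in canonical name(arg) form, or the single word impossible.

key: order matters: swapping rotate(1, 90) and rotate(1, -90) lands elsewhere
begin: joint angles (θ0=180°, θ1=180°, θ2=90°)
step 1 (rotate(1, 90)): joint angles (θ0=180°, θ1=180°, θ2=90°)
step 2 (rotate(1, -90)): joint angles (θ0=180°, θ1=90°, θ2=90°)
no rival 2-sequence matches.

rotate(1, 90), rotate(1, -90)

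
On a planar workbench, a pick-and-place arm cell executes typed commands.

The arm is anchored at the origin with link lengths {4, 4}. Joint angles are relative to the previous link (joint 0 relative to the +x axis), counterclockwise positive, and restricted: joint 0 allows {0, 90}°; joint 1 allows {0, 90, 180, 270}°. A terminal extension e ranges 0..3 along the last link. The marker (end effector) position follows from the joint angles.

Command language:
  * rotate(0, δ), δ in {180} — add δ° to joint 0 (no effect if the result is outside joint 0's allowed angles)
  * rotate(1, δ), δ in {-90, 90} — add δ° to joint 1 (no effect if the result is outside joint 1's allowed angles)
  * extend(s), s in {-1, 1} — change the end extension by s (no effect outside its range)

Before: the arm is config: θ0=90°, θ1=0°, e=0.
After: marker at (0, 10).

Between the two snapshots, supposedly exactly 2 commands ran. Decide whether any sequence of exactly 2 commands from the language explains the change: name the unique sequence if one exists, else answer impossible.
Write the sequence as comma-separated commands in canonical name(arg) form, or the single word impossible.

from: config: θ0=90°, θ1=0°, e=0
step 1 (extend(1)): config: θ0=90°, θ1=0°, e=1
step 2 (extend(1)): config: θ0=90°, θ1=0°, e=2
no other 2-command option fits: unique.

extend(1), extend(1)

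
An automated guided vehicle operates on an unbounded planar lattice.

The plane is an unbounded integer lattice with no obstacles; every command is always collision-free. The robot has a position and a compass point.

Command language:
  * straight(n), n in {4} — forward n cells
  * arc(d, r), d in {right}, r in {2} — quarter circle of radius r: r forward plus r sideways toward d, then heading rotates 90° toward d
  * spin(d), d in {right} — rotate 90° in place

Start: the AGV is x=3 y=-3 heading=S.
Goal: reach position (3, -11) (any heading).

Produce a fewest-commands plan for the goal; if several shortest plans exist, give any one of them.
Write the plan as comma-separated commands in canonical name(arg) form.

straight(4), straight(4)

start: x=3 y=-3 heading=S
t=1 straight(4) ⇒ x=3 y=-7 heading=S
t=2 straight(4) ⇒ x=3 y=-11 heading=S
nothing shorter than 2 reaches the goal.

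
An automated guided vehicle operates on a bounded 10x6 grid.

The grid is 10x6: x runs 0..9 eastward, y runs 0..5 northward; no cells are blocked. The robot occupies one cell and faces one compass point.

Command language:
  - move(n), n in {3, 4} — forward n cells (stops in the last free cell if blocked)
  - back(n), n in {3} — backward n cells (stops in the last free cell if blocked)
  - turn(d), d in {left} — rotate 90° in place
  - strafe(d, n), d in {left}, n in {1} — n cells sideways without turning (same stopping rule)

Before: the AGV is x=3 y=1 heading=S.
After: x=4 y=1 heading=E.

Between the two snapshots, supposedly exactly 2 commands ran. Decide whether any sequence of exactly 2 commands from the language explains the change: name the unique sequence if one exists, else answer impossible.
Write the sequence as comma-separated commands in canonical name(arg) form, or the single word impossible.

strafe(left, 1), turn(left)

key: order matters: swapping strafe(left, 1) and turn(left) lands elsewhere
start: x=3 y=1 heading=S
[1] after strafe(left, 1): x=4 y=1 heading=S
[2] after turn(left): x=4 y=1 heading=E
no other 2-command option fits: unique.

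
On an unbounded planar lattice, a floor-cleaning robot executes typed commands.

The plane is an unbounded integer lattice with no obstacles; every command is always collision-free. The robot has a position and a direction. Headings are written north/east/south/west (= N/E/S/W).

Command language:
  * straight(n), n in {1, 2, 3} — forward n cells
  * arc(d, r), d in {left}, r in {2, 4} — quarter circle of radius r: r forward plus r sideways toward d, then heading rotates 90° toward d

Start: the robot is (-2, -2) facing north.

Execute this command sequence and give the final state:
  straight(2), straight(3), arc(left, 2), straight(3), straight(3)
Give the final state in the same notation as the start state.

(-10, 5) facing west

initial: (-2, -2) facing north
step 1 (straight(2)): (-2, 0) facing north
step 2 (straight(3)): (-2, 3) facing north
step 3 (arc(left, 2)): (-4, 5) facing west
step 4 (straight(3)): (-7, 5) facing west
step 5 (straight(3)): (-10, 5) facing west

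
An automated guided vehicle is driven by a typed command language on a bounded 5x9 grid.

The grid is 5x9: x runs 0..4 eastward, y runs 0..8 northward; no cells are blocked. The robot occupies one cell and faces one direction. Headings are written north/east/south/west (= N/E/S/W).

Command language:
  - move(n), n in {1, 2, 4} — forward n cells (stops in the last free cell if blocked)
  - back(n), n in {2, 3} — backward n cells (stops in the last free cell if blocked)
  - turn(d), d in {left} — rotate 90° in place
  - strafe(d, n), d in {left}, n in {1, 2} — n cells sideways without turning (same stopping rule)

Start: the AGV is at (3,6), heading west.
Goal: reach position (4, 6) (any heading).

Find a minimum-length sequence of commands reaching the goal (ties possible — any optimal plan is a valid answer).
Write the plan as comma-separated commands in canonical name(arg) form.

back(3)

initial: at (3,6), heading west
step 1 (back(3)): at (4,6), heading west
minimal: 1 command(s), checked below 1.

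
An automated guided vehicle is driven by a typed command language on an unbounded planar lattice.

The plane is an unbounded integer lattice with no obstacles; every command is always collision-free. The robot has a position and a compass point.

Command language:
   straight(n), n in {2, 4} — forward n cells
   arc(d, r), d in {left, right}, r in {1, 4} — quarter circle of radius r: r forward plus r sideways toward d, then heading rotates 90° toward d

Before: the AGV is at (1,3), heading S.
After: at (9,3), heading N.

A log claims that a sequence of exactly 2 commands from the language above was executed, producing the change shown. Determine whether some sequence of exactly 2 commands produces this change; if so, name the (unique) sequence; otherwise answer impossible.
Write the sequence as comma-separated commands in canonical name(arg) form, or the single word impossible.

arc(left, 4), arc(left, 4)

key: cell and facing (now N) both changed — the 2 commands mix motion and turning
t0: at (1,3), heading S
1. arc(left, 4) → at (5,-1), heading E
2. arc(left, 4) → at (9,3), heading N
uniquely the one of 36 2-step routes that fits.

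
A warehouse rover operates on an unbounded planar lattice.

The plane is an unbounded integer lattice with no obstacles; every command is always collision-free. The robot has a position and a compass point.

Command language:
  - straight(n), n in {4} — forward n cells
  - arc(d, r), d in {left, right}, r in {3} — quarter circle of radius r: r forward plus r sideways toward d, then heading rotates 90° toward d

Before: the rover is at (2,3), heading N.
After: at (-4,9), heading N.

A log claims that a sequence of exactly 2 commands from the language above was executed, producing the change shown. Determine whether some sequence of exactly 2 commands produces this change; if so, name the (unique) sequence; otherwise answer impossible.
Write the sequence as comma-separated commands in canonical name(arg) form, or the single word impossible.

key: still facing N at the end — net rotation zero over 2 steps
start: at (2,3), heading N
1. arc(left, 3) → at (-1,6), heading W
2. arc(right, 3) → at (-4,9), heading N
no rival 2-sequence matches.

arc(left, 3), arc(right, 3)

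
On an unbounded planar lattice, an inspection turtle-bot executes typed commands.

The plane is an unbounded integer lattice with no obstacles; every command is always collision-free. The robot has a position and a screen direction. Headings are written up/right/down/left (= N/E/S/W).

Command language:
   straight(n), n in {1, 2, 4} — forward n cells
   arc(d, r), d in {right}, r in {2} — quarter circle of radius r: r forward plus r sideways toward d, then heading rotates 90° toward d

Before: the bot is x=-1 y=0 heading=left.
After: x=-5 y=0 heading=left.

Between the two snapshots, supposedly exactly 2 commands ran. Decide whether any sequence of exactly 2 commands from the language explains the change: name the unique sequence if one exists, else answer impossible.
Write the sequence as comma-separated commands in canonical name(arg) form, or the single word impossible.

key: heading stays W — no command in the sequence turns
initial: x=-1 y=0 heading=left
[1] after straight(2): x=-3 y=0 heading=left
[2] after straight(2): x=-5 y=0 heading=left
all 16 alternatives checked — unique.

straight(2), straight(2)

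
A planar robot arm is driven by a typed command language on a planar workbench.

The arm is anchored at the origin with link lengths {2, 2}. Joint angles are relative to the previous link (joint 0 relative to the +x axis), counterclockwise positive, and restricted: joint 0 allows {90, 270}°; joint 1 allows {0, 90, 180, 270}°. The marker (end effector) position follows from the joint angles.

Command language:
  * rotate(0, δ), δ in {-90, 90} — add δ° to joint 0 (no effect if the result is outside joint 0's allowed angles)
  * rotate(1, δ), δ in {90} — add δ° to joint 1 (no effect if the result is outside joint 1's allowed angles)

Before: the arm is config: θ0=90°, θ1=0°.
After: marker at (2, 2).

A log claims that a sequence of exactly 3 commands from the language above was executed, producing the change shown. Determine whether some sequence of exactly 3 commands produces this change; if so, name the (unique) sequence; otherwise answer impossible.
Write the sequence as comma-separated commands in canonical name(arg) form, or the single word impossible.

rotate(1, 90), rotate(1, 90), rotate(1, 90)

initial: config: θ0=90°, θ1=0°
t=1 rotate(1, 90) ⇒ config: θ0=90°, θ1=90°
t=2 rotate(1, 90) ⇒ config: θ0=90°, θ1=180°
t=3 rotate(1, 90) ⇒ config: θ0=90°, θ1=270°
all 27 alternatives checked — unique.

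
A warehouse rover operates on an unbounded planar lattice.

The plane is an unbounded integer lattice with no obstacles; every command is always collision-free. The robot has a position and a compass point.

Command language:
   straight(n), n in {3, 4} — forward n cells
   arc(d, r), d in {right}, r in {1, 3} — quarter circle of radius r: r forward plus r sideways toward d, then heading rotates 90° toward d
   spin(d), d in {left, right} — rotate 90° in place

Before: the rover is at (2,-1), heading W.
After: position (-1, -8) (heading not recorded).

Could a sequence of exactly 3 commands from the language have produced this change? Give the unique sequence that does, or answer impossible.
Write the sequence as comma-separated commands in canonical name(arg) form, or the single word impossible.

spin(left), straight(4), arc(right, 3)

key: order matters: swapping spin(left) and arc(right, 3) lands elsewhere
t0: at (2,-1), heading W
step 1 (spin(left)): at (2,-1), heading S
step 2 (straight(4)): at (2,-5), heading S
step 3 (arc(right, 3)): at (-1,-8), heading W
no other 3-command option fits: unique.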